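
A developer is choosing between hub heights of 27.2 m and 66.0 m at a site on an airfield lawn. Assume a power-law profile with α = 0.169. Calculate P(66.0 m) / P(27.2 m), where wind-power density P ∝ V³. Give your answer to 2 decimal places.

Speed ratio: V_B/V_A = (z_B/z_A)^α = (66.0/27.2)^0.169 = (2.4265)^0.169 = 1.16161
Power-density ratio: P_B/P_A = (V_B/V_A)³ = (1.16161)³ = 1.56741

1.57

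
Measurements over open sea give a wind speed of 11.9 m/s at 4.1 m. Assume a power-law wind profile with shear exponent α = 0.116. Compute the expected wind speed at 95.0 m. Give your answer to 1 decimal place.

17.1 m/s

Power-law profile: V₂ = V₁ · (z₂/z₁)^α
V₂ = 11.9 × (95.0/4.1)^0.116 = 11.9 × (23.1707)^0.116
    = 11.9 × 1.4399 = 17.1348 m/s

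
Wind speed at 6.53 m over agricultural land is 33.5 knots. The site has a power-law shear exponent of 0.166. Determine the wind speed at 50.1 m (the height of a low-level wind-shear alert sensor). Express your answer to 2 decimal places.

46.98 knots

Power-law profile: V₂ = V₁ · (z₂/z₁)^α
V₂ = 33.5 × (50.1/6.53)^0.166 = 33.5 × (7.6723)^0.166
    = 33.5 × 1.4025 = 46.9832 knots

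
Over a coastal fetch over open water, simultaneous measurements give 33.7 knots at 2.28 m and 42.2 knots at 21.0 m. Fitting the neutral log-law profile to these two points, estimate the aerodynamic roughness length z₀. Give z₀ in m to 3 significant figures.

Log law: V(z) ∝ ln(z/z₀). With r = V₁/V₂ = 33.7/42.2 = 0.79858,
r · ln(z₂/z₀) = ln(z₁/z₀) ⇒ ln z₀ = (ln z₁ − r·ln z₂)/(1 − r)
ln z₀ = (0.82418 − 0.79858×3.04452) / 0.20142 = -7.9788
z₀ = exp(-7.9788) = 0.0003426 m

z₀ ≈ 0.000343 m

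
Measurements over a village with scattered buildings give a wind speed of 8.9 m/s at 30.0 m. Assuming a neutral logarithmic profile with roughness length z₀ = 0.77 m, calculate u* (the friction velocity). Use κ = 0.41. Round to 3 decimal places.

u* ≈ 0.996 m/s

Log law: V(z) = (u*/κ) · ln(z/z₀) ⇒ u* = κ · V / ln(z/z₀)
u* = 0.41 × 8.9 / ln(30.0/0.77) = 0.41 × 8.9 / 3.6626
   = 3.6490 / 3.6626 = 0.9963 m/s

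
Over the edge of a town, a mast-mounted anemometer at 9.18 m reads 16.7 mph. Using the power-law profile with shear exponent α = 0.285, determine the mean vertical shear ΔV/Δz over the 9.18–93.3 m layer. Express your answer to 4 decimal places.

0.1859 mph/m

Power law: V₂ = V₁ · (z₂/z₁)^α = 16.7 × (10.1634)^0.285 = 32.3387 mph
ΔV/Δz = (32.3387 − 16.7)/(93.3 − 9.18) = 15.6387/84.1200 = 0.18591 mph/m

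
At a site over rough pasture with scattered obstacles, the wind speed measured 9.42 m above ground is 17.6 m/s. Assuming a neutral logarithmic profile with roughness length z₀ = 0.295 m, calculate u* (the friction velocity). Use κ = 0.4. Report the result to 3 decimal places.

u* ≈ 2.033 m/s

Log law: V(z) = (u*/κ) · ln(z/z₀) ⇒ u* = κ · V / ln(z/z₀)
u* = 0.4 × 17.6 / ln(9.42/0.295) = 0.4 × 17.6 / 3.4636
   = 7.0400 / 3.4636 = 2.0326 m/s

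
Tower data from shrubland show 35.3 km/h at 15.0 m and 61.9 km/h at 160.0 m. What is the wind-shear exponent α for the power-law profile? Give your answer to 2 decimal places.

Power law: V₂/V₁ = (z₂/z₁)^α ⇒ α = ln(V₂/V₁) / ln(z₂/z₁)
α = ln(61.9/35.3) / ln(160.0/15.0) = ln(1.7535) / ln(10.6667)
  = 0.56164 / 2.36712 = 0.23727

α ≈ 0.24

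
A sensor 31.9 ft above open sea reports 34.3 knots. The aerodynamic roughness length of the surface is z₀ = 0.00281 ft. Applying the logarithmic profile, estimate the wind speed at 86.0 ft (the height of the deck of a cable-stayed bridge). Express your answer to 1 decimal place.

37.9 knots

Log law: V(z) ∝ ln(z/z₀), so V₂/V₁ = ln(z₂/z₀) / ln(z₁/z₀).
ln(86.0/0.00281) = 10.3289, ln(31.9/0.00281) = 9.3372
V₂ = 34.3 × 10.3289/9.3372 = 34.3 × 1.1062 = 37.9431 knots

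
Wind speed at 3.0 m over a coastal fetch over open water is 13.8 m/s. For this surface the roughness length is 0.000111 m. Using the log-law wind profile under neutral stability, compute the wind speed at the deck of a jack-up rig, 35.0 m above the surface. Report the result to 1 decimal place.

Log law: V(z) ∝ ln(z/z₀), so V₂/V₁ = ln(z₂/z₀) / ln(z₁/z₀).
ln(35.0/0.000111) = 12.6613, ln(3.0/0.000111) = 10.2046
V₂ = 13.8 × 12.6613/10.2046 = 13.8 × 1.2407 = 17.1223 m/s

17.1 m/s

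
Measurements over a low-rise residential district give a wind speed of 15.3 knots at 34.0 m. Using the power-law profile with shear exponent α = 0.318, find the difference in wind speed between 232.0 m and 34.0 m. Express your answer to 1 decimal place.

12.9 knots

Power law: V₂ = V₁ · (z₂/z₁)^α = 15.3 × (6.8235)^0.318 = 28.1778 knots
ΔV = 28.1778 − 15.3 = 12.8778 knots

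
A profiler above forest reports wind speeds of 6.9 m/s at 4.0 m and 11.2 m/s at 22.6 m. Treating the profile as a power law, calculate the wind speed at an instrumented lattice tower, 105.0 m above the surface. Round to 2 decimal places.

17.21 m/s

First find α: α = ln(V₂/V₁)/ln(z₂/z₁) = ln(11.2/6.9)/ln(22.6/4.0) = 0.48439/1.73166 = 0.2797
Extrapolate from 22.6 m to 105.0 m: V₃ = 11.2 × (105.0/22.6)^0.2797 = 11.2 × 1.5367 = 17.2115 m/s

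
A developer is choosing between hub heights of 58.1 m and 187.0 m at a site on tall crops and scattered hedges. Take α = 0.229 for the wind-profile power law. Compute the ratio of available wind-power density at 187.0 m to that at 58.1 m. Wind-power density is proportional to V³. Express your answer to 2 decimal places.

2.23

Speed ratio: V_B/V_A = (z_B/z_A)^α = (187.0/58.1)^0.229 = (3.2186)^0.229 = 1.30694
Power-density ratio: P_B/P_A = (V_B/V_A)³ = (1.30694)³ = 2.23237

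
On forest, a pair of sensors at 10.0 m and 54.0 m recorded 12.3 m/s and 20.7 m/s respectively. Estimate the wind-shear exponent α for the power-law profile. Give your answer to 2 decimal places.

α ≈ 0.31

Power law: V₂/V₁ = (z₂/z₁)^α ⇒ α = ln(V₂/V₁) / ln(z₂/z₁)
α = ln(20.7/12.3) / ln(54.0/10.0) = ln(1.6829) / ln(5.4000)
  = 0.52053 / 1.68640 = 0.30867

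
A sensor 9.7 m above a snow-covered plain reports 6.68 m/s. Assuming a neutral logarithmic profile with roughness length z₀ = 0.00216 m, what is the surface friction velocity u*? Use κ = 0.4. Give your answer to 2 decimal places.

Log law: V(z) = (u*/κ) · ln(z/z₀) ⇒ u* = κ · V / ln(z/z₀)
u* = 0.4 × 6.68 / ln(9.7/0.00216) = 0.4 × 6.68 / 8.4098
   = 2.6720 / 8.4098 = 0.3177 m/s

u* ≈ 0.32 m/s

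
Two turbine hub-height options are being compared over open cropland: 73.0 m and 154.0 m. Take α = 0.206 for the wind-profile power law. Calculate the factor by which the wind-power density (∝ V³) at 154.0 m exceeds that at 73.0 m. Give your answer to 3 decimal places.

Speed ratio: V_B/V_A = (z_B/z_A)^α = (154.0/73.0)^0.206 = (2.1096)^0.206 = 1.16623
Power-density ratio: P_B/P_A = (V_B/V_A)³ = (1.16623)³ = 1.58619

1.586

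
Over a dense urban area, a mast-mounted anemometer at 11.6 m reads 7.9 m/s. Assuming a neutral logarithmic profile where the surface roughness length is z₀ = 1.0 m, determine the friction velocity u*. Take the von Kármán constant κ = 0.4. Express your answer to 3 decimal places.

u* ≈ 1.289 m/s

Log law: V(z) = (u*/κ) · ln(z/z₀) ⇒ u* = κ · V / ln(z/z₀)
u* = 0.4 × 7.9 / ln(11.6/1.0) = 0.4 × 7.9 / 2.4510
   = 3.1600 / 2.4510 = 1.2893 m/s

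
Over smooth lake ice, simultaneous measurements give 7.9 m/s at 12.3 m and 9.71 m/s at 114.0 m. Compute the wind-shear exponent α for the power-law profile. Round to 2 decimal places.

α ≈ 0.09

Power law: V₂/V₁ = (z₂/z₁)^α ⇒ α = ln(V₂/V₁) / ln(z₂/z₁)
α = ln(9.71/7.9) / ln(114.0/12.3) = ln(1.2291) / ln(9.2683)
  = 0.20629 / 2.22660 = 0.09265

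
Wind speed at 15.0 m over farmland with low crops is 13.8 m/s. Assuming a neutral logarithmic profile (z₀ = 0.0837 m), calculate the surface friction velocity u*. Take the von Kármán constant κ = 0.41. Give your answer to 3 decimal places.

u* ≈ 1.090 m/s

Log law: V(z) = (u*/κ) · ln(z/z₀) ⇒ u* = κ · V / ln(z/z₀)
u* = 0.41 × 13.8 / ln(15.0/0.0837) = 0.41 × 13.8 / 5.1886
   = 5.6580 / 5.1886 = 1.0905 m/s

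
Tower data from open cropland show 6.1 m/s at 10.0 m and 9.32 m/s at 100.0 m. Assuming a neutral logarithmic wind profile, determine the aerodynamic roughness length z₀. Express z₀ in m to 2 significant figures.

z₀ ≈ 0.13 m

Log law: V(z) ∝ ln(z/z₀). With r = V₁/V₂ = 6.1/9.32 = 0.65451,
r · ln(z₂/z₀) = ln(z₁/z₀) ⇒ ln z₀ = (ln z₁ − r·ln z₂)/(1 − r)
ln z₀ = (2.30259 − 0.65451×4.60517) / 0.34549 = -2.0595
z₀ = exp(-2.0595) = 0.1275 m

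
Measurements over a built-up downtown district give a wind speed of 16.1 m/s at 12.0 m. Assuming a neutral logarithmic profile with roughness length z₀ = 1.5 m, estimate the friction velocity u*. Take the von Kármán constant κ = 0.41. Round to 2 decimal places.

Log law: V(z) = (u*/κ) · ln(z/z₀) ⇒ u* = κ · V / ln(z/z₀)
u* = 0.41 × 16.1 / ln(12.0/1.5) = 0.41 × 16.1 / 2.0794
   = 6.6010 / 2.0794 = 3.1744 m/s

u* ≈ 3.17 m/s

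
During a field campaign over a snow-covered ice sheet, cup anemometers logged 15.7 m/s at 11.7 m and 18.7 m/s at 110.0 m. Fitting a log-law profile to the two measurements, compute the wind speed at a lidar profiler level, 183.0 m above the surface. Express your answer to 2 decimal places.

19.38 m/s

Log law: V ∝ ln(z/z₀). From the pair, with r = V₁/V₂ = 0.83957,
ln z₀ = (ln z₁ − r·ln z₂)/(1 − r) = (2.4596 − 0.83957×4.7005)/0.16043 = -9.2677 → z₀ = 0.00009442 m
V₃ = V₁ · ln(z₃/z₀)/ln(z₁/z₀) = 15.7 × 14.4772/11.7273 = 19.3814 m/s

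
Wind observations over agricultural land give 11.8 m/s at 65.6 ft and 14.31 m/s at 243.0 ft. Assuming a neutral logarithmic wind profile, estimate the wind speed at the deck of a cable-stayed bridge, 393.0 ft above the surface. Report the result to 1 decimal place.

15.2 m/s

Log law: V ∝ ln(z/z₀). From the pair, with r = V₁/V₂ = 0.82460,
ln z₀ = (ln z₁ − r·ln z₂)/(1 − r) = (4.1836 − 0.82460×5.4931)/0.17540 = -1.9726 → z₀ = 0.1391 ft
V₃ = V₁ · ln(z₃/z₀)/ln(z₁/z₀) = 11.8 × 7.9464/6.1561 = 15.2315 m/s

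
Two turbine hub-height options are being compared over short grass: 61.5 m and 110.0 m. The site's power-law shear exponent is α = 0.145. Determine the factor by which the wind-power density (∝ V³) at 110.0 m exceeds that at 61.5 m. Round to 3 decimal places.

1.288

Speed ratio: V_B/V_A = (z_B/z_A)^α = (110.0/61.5)^0.145 = (1.7886)^0.145 = 1.08797
Power-density ratio: P_B/P_A = (V_B/V_A)³ = (1.08797)³ = 1.28779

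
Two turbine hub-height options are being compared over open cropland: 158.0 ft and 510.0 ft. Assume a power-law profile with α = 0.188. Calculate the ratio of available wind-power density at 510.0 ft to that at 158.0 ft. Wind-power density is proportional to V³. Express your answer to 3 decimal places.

1.937

Speed ratio: V_B/V_A = (z_B/z_A)^α = (510.0/158.0)^0.188 = (3.2278)^0.188 = 1.24645
Power-density ratio: P_B/P_A = (V_B/V_A)³ = (1.24645)³ = 1.93654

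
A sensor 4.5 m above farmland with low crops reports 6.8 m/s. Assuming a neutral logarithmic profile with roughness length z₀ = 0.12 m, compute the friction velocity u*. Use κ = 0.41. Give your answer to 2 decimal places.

Log law: V(z) = (u*/κ) · ln(z/z₀) ⇒ u* = κ · V / ln(z/z₀)
u* = 0.41 × 6.8 / ln(4.5/0.12) = 0.41 × 6.8 / 3.6243
   = 2.7880 / 3.6243 = 0.7692 m/s

u* ≈ 0.77 m/s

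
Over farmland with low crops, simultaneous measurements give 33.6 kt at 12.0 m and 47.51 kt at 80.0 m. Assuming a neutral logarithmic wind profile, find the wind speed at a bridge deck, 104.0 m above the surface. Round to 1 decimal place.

49.4 kt

Log law: V ∝ ln(z/z₀). From the pair, with r = V₁/V₂ = 0.70722,
ln z₀ = (ln z₁ − r·ln z₂)/(1 − r) = (2.4849 − 0.70722×4.3820)/0.29278 = -2.0976 → z₀ = 0.1227 m
V₃ = V₁ · ln(z₃/z₀)/ln(z₁/z₀) = 33.6 × 6.7420/4.5825 = 49.4337 kt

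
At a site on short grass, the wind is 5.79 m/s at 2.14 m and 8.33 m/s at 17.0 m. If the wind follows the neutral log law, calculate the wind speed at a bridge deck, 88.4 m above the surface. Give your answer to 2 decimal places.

10.35 m/s

Log law: V ∝ ln(z/z₀). From the pair, with r = V₁/V₂ = 0.69508,
ln z₀ = (ln z₁ − r·ln z₂)/(1 − r) = (0.7608 − 0.69508×2.8332)/0.30492 = -3.9633 → z₀ = 0.01900 m
V₃ = V₁ · ln(z₃/z₀)/ln(z₁/z₀) = 5.79 × 8.4452/4.7241 = 10.3506 m/s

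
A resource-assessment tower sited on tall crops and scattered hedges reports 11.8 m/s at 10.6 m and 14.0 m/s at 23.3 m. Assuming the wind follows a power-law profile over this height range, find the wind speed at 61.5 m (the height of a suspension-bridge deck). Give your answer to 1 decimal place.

17.3 m/s

First find α: α = ln(V₂/V₁)/ln(z₂/z₁) = ln(14.0/11.8)/ln(23.3/10.6) = 0.17096/0.78760 = 0.2171
Extrapolate from 23.3 m to 61.5 m: V₃ = 14.0 × (61.5/23.3)^0.2171 = 14.0 × 1.2345 = 17.2832 m/s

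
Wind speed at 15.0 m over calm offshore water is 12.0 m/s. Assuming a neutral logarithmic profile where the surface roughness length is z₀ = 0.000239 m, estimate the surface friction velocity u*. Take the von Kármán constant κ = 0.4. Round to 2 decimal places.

Log law: V(z) = (u*/κ) · ln(z/z₀) ⇒ u* = κ · V / ln(z/z₀)
u* = 0.4 × 12.0 / ln(15.0/0.000239) = 0.4 × 12.0 / 11.0471
   = 4.8000 / 11.0471 = 0.4345 m/s

u* ≈ 0.43 m/s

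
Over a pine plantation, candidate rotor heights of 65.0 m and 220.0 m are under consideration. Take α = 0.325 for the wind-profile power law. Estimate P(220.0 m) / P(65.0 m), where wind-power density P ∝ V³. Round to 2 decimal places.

Speed ratio: V_B/V_A = (z_B/z_A)^α = (220.0/65.0)^0.325 = (3.3846)^0.325 = 1.48625
Power-density ratio: P_B/P_A = (V_B/V_A)³ = (1.48625)³ = 3.28301

3.28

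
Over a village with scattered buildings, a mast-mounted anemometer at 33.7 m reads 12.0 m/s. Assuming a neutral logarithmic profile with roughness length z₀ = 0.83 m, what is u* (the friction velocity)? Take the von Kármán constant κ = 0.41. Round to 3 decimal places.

u* ≈ 1.328 m/s

Log law: V(z) = (u*/κ) · ln(z/z₀) ⇒ u* = κ · V / ln(z/z₀)
u* = 0.41 × 12.0 / ln(33.7/0.83) = 0.41 × 12.0 / 3.7038
   = 4.9200 / 3.7038 = 1.3284 m/s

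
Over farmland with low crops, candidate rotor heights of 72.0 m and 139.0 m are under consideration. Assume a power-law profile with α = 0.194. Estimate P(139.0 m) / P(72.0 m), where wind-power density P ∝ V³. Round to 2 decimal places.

Speed ratio: V_B/V_A = (z_B/z_A)^α = (139.0/72.0)^0.194 = (1.9306)^0.194 = 1.13612
Power-density ratio: P_B/P_A = (V_B/V_A)³ = (1.13612)³ = 1.46645

1.47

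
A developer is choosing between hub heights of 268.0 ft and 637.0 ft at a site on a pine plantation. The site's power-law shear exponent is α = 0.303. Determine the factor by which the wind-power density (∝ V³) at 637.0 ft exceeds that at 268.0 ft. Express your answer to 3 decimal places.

Speed ratio: V_B/V_A = (z_B/z_A)^α = (637.0/268.0)^0.303 = (2.3769)^0.303 = 1.29996
Power-density ratio: P_B/P_A = (V_B/V_A)³ = (1.29996)³ = 2.19679

2.197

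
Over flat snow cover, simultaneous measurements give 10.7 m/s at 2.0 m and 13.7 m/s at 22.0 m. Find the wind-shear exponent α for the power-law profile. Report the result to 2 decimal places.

Power law: V₂/V₁ = (z₂/z₁)^α ⇒ α = ln(V₂/V₁) / ln(z₂/z₁)
α = ln(13.7/10.7) / ln(22.0/2.0) = ln(1.2804) / ln(11.0000)
  = 0.24715 / 2.39790 = 0.10307

α ≈ 0.10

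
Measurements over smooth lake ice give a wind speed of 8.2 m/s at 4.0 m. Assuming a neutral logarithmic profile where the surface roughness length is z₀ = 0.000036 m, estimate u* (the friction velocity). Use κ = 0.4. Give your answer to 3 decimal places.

u* ≈ 0.282 m/s

Log law: V(z) = (u*/κ) · ln(z/z₀) ⇒ u* = κ · V / ln(z/z₀)
u* = 0.4 × 8.2 / ln(4.0/0.000036) = 0.4 × 8.2 / 11.6183
   = 3.2800 / 11.6183 = 0.2823 m/s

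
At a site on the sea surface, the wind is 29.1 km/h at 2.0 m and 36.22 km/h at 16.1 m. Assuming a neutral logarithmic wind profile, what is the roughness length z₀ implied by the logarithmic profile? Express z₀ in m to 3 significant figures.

Log law: V(z) ∝ ln(z/z₀). With r = V₁/V₂ = 29.1/36.22 = 0.80342,
r · ln(z₂/z₀) = ln(z₁/z₀) ⇒ ln z₀ = (ln z₁ − r·ln z₂)/(1 − r)
ln z₀ = (0.69315 − 0.80342×2.77882) / 0.19658 = -7.8312
z₀ = exp(-7.8312) = 0.0003972 m

z₀ ≈ 0.000397 m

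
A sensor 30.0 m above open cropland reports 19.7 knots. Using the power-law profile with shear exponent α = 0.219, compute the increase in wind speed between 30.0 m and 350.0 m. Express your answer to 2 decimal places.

Power law: V₂ = V₁ · (z₂/z₁)^α = 19.7 × (11.6667)^0.219 = 33.7386 knots
ΔV = 33.7386 − 19.7 = 14.0386 knots

14.04 knots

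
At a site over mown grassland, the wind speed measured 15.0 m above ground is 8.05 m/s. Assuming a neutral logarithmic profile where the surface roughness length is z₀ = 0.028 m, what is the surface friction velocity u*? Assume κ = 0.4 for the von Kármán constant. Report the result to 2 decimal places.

Log law: V(z) = (u*/κ) · ln(z/z₀) ⇒ u* = κ · V / ln(z/z₀)
u* = 0.4 × 8.05 / ln(15.0/0.028) = 0.4 × 8.05 / 6.2836
   = 3.2200 / 6.2836 = 0.5124 m/s

u* ≈ 0.51 m/s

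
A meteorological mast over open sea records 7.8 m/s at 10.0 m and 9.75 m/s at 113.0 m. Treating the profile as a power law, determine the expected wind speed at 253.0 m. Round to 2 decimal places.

First find α: α = ln(V₂/V₁)/ln(z₂/z₁) = ln(9.75/7.8)/ln(113.0/10.0) = 0.22314/2.42480 = 0.0920
Extrapolate from 113.0 m to 253.0 m: V₃ = 9.75 × (253.0/113.0)^0.0920 = 9.75 × 1.0770 = 10.5007 m/s

10.50 m/s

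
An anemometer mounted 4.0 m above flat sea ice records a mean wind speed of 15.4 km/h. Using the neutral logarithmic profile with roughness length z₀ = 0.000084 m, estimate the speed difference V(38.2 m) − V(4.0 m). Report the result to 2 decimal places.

3.23 km/h

Log law: V₂ = V₁ · ln(z₂/z₀)/ln(z₁/z₀) = 15.4 × 13.0275/10.7710 = 18.6263 km/h
ΔV = 18.6263 − 15.4 = 3.2263 km/h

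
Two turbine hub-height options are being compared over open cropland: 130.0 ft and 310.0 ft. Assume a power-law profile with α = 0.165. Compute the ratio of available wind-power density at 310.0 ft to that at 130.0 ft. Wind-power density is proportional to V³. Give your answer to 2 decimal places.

1.54

Speed ratio: V_B/V_A = (z_B/z_A)^α = (310.0/130.0)^0.165 = (2.3846)^0.165 = 1.15418
Power-density ratio: P_B/P_A = (V_B/V_A)³ = (1.15418)³ = 1.53752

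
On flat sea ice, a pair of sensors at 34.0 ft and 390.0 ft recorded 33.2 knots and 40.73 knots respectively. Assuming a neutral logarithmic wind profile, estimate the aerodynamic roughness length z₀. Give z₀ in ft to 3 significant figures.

Log law: V(z) ∝ ln(z/z₀). With r = V₁/V₂ = 33.2/40.73 = 0.81512,
r · ln(z₂/z₀) = ln(z₁/z₀) ⇒ ln z₀ = (ln z₁ − r·ln z₂)/(1 − r)
ln z₀ = (3.52636 − 0.81512×5.96615) / 0.18488 = -7.2307
z₀ = exp(-7.2307) = 0.0007240 ft

z₀ ≈ 0.000724 ft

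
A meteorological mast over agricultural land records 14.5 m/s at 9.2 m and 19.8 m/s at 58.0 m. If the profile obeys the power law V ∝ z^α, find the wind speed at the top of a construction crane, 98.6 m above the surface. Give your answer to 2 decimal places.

First find α: α = ln(V₂/V₁)/ln(z₂/z₁) = ln(19.8/14.5)/ln(58.0/9.2) = 0.31153/1.84124 = 0.1692
Extrapolate from 58.0 m to 98.6 m: V₃ = 19.8 × (98.6/58.0)^0.1692 = 19.8 × 1.0939 = 21.6599 m/s

21.66 m/s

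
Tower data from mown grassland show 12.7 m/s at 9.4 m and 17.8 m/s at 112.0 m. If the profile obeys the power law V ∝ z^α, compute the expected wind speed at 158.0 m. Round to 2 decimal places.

18.65 m/s

First find α: α = ln(V₂/V₁)/ln(z₂/z₁) = ln(17.8/12.7)/ln(112.0/9.4) = 0.33760/2.47779 = 0.1362
Extrapolate from 112.0 m to 158.0 m: V₃ = 17.8 × (158.0/112.0)^0.1362 = 17.8 × 1.0480 = 18.6544 m/s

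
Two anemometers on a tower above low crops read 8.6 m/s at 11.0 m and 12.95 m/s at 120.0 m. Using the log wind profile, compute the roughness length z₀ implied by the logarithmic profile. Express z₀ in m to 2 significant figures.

z₀ ≈ 0.098 m

Log law: V(z) ∝ ln(z/z₀). With r = V₁/V₂ = 8.6/12.95 = 0.66409,
r · ln(z₂/z₀) = ln(z₁/z₀) ⇒ ln z₀ = (ln z₁ − r·ln z₂)/(1 − r)
ln z₀ = (2.39790 − 0.66409×4.78749) / 0.33591 = -2.3264
z₀ = exp(-2.3264) = 0.09765 m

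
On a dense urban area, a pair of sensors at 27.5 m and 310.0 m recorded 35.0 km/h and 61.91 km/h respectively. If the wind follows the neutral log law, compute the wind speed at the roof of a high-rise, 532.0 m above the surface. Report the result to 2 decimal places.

Log law: V ∝ ln(z/z₀). From the pair, with r = V₁/V₂ = 0.56534,
ln z₀ = (ln z₁ − r·ln z₂)/(1 − r) = (3.3142 − 0.56534×5.7366)/0.43466 = 0.1636 → z₀ = 1.178 m
V₃ = V₁ · ln(z₃/z₀)/ln(z₁/z₀) = 35.0 × 6.1131/3.1506 = 67.9096 km/h

67.91 km/h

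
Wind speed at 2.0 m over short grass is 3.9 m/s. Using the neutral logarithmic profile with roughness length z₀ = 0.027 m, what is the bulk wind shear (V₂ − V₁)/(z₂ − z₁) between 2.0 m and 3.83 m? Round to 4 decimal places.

0.3216 m/s/m

Log law: V₂ = V₁ · ln(z₂/z₀)/ln(z₁/z₀) = 3.9 × 4.9548/4.3051 = 4.4886 m/s
ΔV/Δz = (4.4886 − 3.9)/(3.83 − 2.0) = 0.5886/1.8300 = 0.32163 m/s/m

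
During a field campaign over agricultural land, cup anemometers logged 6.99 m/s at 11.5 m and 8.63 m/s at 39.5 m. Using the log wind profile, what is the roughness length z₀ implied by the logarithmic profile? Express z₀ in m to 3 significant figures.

z₀ ≈ 0.0598 m

Log law: V(z) ∝ ln(z/z₀). With r = V₁/V₂ = 6.99/8.63 = 0.80997,
r · ln(z₂/z₀) = ln(z₁/z₀) ⇒ ln z₀ = (ln z₁ − r·ln z₂)/(1 − r)
ln z₀ = (2.44235 − 0.80997×3.67630) / 0.19003 = -2.8170
z₀ = exp(-2.8170) = 0.05978 m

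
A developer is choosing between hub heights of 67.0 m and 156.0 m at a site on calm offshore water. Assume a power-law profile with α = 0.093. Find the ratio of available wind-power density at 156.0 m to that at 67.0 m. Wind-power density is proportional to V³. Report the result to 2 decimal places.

1.27

Speed ratio: V_B/V_A = (z_B/z_A)^α = (156.0/67.0)^0.093 = (2.3284)^0.093 = 1.08177
Power-density ratio: P_B/P_A = (V_B/V_A)³ = (1.08177)³ = 1.26592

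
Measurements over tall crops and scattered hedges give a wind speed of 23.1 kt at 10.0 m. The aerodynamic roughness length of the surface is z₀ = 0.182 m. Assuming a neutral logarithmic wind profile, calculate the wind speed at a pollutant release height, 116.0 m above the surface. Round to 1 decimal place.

Log law: V(z) ∝ ln(z/z₀), so V₂/V₁ = ln(z₂/z₀) / ln(z₁/z₀).
ln(116.0/0.182) = 6.4573, ln(10.0/0.182) = 4.0063
V₂ = 23.1 × 6.4573/4.0063 = 23.1 × 1.6118 = 37.2322 kt

37.2 kt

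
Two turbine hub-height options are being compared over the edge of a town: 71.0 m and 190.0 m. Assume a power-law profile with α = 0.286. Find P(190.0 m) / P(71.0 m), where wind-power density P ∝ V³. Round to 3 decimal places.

2.327

Speed ratio: V_B/V_A = (z_B/z_A)^α = (190.0/71.0)^0.286 = (2.6761)^0.286 = 1.32515
Power-density ratio: P_B/P_A = (V_B/V_A)³ = (1.32515)³ = 2.32697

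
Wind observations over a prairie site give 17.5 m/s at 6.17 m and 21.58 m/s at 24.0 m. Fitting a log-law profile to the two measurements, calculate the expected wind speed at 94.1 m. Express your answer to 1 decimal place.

Log law: V ∝ ln(z/z₀). From the pair, with r = V₁/V₂ = 0.81094,
ln z₀ = (ln z₁ − r·ln z₂)/(1 − r) = (1.8197 − 0.81094×3.1781)/0.18906 = -4.0066 → z₀ = 0.01820 m
V₃ = V₁ · ln(z₃/z₀)/ln(z₁/z₀) = 17.5 × 8.5509/5.8263 = 25.6839 m/s

25.7 m/s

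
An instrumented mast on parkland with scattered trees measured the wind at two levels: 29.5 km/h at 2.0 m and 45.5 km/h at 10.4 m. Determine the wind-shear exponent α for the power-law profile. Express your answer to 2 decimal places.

Power law: V₂/V₁ = (z₂/z₁)^α ⇒ α = ln(V₂/V₁) / ln(z₂/z₁)
α = ln(45.5/29.5) / ln(10.4/2.0) = ln(1.5424) / ln(5.2000)
  = 0.43332 / 1.64866 = 0.26283

α ≈ 0.26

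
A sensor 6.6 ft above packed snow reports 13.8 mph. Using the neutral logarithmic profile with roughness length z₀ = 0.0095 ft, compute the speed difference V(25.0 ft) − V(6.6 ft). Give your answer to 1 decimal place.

Log law: V₂ = V₁ · ln(z₂/z₀)/ln(z₁/z₀) = 13.8 × 7.8753/6.5435 = 16.6087 mph
ΔV = 16.6087 − 13.8 = 2.8087 mph

2.8 mph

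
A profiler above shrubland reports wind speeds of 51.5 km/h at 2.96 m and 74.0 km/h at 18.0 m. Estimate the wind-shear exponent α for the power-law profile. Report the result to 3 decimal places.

α ≈ 0.201

Power law: V₂/V₁ = (z₂/z₁)^α ⇒ α = ln(V₂/V₁) / ln(z₂/z₁)
α = ln(74.0/51.5) / ln(18.0/2.96) = ln(1.4369) / ln(6.0811)
  = 0.36248 / 1.80518 = 0.20080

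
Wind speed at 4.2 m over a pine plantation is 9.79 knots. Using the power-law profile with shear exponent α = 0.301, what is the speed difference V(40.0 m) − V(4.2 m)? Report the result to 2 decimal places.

Power law: V₂ = V₁ · (z₂/z₁)^α = 9.79 × (9.5238)^0.301 = 19.2932 knots
ΔV = 19.2932 − 9.79 = 9.5032 knots

9.50 knots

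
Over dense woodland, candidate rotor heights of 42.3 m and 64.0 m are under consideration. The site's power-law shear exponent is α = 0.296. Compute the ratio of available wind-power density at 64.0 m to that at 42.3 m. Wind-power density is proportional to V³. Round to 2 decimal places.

1.44

Speed ratio: V_B/V_A = (z_B/z_A)^α = (64.0/42.3)^0.296 = (1.5130)^0.296 = 1.13040
Power-density ratio: P_B/P_A = (V_B/V_A)³ = (1.13040)³ = 1.44443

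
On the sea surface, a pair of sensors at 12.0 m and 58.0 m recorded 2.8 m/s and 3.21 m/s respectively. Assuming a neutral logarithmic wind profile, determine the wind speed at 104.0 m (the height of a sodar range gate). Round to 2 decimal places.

3.36 m/s

Log law: V ∝ ln(z/z₀). From the pair, with r = V₁/V₂ = 0.87227,
ln z₀ = (ln z₁ − r·ln z₂)/(1 − r) = (2.4849 − 0.87227×4.0604)/0.12773 = -8.2749 → z₀ = 0.0002548 m
V₃ = V₁ · ln(z₃/z₀)/ln(z₁/z₀) = 2.8 × 12.9192/10.7598 = 3.3620 m/s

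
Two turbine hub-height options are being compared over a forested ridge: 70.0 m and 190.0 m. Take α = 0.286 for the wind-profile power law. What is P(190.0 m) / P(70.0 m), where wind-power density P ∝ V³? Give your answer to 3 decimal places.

Speed ratio: V_B/V_A = (z_B/z_A)^α = (190.0/70.0)^0.286 = (2.7143)^0.286 = 1.33053
Power-density ratio: P_B/P_A = (V_B/V_A)³ = (1.33053)³ = 2.35546

2.355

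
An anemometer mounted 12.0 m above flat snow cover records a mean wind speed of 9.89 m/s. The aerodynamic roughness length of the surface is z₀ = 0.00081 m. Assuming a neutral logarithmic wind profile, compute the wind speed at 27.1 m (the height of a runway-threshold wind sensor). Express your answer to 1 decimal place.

10.7 m/s

Log law: V(z) ∝ ln(z/z₀), so V₂/V₁ = ln(z₂/z₀) / ln(z₁/z₀).
ln(27.1/0.00081) = 10.4180, ln(12.0/0.00081) = 9.6034
V₂ = 9.89 × 10.4180/9.6034 = 9.89 × 1.0848 = 10.7289 m/s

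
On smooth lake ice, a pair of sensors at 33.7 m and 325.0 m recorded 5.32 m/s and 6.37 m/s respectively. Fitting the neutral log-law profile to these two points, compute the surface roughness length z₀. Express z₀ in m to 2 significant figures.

z₀ ≈ 0.00035 m

Log law: V(z) ∝ ln(z/z₀). With r = V₁/V₂ = 5.32/6.37 = 0.83516,
r · ln(z₂/z₀) = ln(z₁/z₀) ⇒ ln z₀ = (ln z₁ − r·ln z₂)/(1 − r)
ln z₀ = (3.51750 − 0.83516×5.78383) / 0.16484 = -7.9652
z₀ = exp(-7.9652) = 0.0003473 m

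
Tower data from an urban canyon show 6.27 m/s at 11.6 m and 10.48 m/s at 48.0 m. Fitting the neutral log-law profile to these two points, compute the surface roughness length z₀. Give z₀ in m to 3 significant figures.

z₀ ≈ 1.40 m

Log law: V(z) ∝ ln(z/z₀). With r = V₁/V₂ = 6.27/10.48 = 0.59828,
r · ln(z₂/z₀) = ln(z₁/z₀) ⇒ ln z₀ = (ln z₁ − r·ln z₂)/(1 − r)
ln z₀ = (2.45101 − 0.59828×3.87120) / 0.40172 = 0.3359
z₀ = exp(0.3359) = 1.399 m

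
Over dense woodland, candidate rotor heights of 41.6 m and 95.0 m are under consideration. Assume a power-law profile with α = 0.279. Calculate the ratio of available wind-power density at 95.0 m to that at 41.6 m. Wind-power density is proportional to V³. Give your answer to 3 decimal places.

1.996

Speed ratio: V_B/V_A = (z_B/z_A)^α = (95.0/41.6)^0.279 = (2.2837)^0.279 = 1.25909
Power-density ratio: P_B/P_A = (V_B/V_A)³ = (1.25909)³ = 1.99606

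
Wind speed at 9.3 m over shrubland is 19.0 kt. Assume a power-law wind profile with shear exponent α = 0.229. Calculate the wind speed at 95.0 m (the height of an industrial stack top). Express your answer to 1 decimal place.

32.3 kt

Power-law profile: V₂ = V₁ · (z₂/z₁)^α
V₂ = 19.0 × (95.0/9.3)^0.229 = 19.0 × (10.2151)^0.229
    = 19.0 × 1.7026 = 32.3497 kt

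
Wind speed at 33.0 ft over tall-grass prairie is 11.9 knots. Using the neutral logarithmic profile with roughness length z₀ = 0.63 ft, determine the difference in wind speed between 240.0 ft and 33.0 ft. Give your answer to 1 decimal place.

6.0 knots

Log law: V₂ = V₁ · ln(z₂/z₀)/ln(z₁/z₀) = 11.9 × 5.9427/3.9585 = 17.8646 knots
ΔV = 17.8646 − 11.9 = 5.9646 knots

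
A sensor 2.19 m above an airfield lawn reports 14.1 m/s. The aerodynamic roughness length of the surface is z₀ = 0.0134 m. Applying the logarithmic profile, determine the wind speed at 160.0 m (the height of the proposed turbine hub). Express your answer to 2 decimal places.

Log law: V(z) ∝ ln(z/z₀), so V₂/V₁ = ln(z₂/z₀) / ln(z₁/z₀).
ln(160.0/0.0134) = 9.3877, ln(2.19/0.0134) = 5.0964
V₂ = 14.1 × 9.3877/5.0964 = 14.1 × 1.8420 = 25.9725 m/s

25.97 m/s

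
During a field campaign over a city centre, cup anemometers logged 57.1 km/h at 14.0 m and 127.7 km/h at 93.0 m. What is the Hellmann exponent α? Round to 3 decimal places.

Power law: V₂/V₁ = (z₂/z₁)^α ⇒ α = ln(V₂/V₁) / ln(z₂/z₁)
α = ln(127.7/57.1) / ln(93.0/14.0) = ln(2.2364) / ln(6.6429)
  = 0.80488 / 1.89354 = 0.42507

α ≈ 0.425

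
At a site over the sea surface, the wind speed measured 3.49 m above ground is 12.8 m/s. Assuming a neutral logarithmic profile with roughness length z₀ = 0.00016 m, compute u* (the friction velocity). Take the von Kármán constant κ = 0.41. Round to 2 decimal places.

Log law: V(z) = (u*/κ) · ln(z/z₀) ⇒ u* = κ · V / ln(z/z₀)
u* = 0.41 × 12.8 / ln(3.49/0.00016) = 0.41 × 12.8 / 9.9902
   = 5.2480 / 9.9902 = 0.5253 m/s

u* ≈ 0.53 m/s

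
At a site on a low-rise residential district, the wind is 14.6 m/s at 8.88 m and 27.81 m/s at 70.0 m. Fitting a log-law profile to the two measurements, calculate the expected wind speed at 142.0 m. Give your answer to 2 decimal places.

Log law: V ∝ ln(z/z₀). From the pair, with r = V₁/V₂ = 0.52499,
ln z₀ = (ln z₁ − r·ln z₂)/(1 − r) = (2.1838 − 0.52499×4.2485)/0.47501 = -0.0981 → z₀ = 0.9065 m
V₃ = V₁ · ln(z₃/z₀)/ln(z₁/z₀) = 14.6 × 5.0540/2.2819 = 32.3355 m/s

32.34 m/s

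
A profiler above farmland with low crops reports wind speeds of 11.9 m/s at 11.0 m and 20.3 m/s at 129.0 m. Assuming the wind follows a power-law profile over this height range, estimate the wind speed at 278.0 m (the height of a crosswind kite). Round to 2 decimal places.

23.98 m/s

First find α: α = ln(V₂/V₁)/ln(z₂/z₁) = ln(20.3/11.9)/ln(129.0/11.0) = 0.53408/2.46192 = 0.2169
Extrapolate from 129.0 m to 278.0 m: V₃ = 20.3 × (278.0/129.0)^0.2169 = 20.3 × 1.1812 = 23.9792 m/s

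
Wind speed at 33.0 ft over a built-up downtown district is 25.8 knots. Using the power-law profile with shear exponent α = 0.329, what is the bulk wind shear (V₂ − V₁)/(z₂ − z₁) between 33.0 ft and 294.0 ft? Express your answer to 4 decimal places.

Power law: V₂ = V₁ · (z₂/z₁)^α = 25.8 × (8.9091)^0.329 = 52.9804 knots
ΔV/Δz = (52.9804 − 25.8)/(294.0 − 33.0) = 27.1804/261.0000 = 0.10414 knots/ft

0.1041 knots/ft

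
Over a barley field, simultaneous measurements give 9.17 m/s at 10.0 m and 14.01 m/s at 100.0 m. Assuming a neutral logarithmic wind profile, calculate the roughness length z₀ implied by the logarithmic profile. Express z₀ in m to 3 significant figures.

z₀ ≈ 0.127 m

Log law: V(z) ∝ ln(z/z₀). With r = V₁/V₂ = 9.17/14.01 = 0.65453,
r · ln(z₂/z₀) = ln(z₁/z₀) ⇒ ln z₀ = (ln z₁ − r·ln z₂)/(1 − r)
ln z₀ = (2.30259 − 0.65453×4.60517) / 0.34547 = -2.0600
z₀ = exp(-2.0600) = 0.1275 m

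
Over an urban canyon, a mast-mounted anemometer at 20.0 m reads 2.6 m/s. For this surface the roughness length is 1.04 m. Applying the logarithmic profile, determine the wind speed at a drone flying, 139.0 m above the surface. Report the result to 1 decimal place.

4.3 m/s

Log law: V(z) ∝ ln(z/z₀), so V₂/V₁ = ln(z₂/z₀) / ln(z₁/z₀).
ln(139.0/1.04) = 4.8953, ln(20.0/1.04) = 2.9565
V₂ = 2.6 × 4.8953/2.9565 = 2.6 × 1.6558 = 4.3050 m/s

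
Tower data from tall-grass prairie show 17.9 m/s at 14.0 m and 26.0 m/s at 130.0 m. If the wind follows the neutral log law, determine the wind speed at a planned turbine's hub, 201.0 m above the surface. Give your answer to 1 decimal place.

27.6 m/s

Log law: V ∝ ln(z/z₀). From the pair, with r = V₁/V₂ = 0.68846,
ln z₀ = (ln z₁ − r·ln z₂)/(1 − r) = (2.6391 − 0.68846×4.8675)/0.31154 = -2.2856 → z₀ = 0.1017 m
V₃ = V₁ · ln(z₃/z₀)/ln(z₁/z₀) = 17.9 × 7.5889/4.9247 = 27.5839 m/s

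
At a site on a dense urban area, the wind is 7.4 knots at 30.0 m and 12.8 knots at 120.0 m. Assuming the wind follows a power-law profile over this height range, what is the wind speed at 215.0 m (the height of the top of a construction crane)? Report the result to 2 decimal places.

First find α: α = ln(V₂/V₁)/ln(z₂/z₁) = ln(12.8/7.4)/ln(120.0/30.0) = 0.54797/1.38629 = 0.3953
Extrapolate from 120.0 m to 215.0 m: V₃ = 12.8 × (215.0/120.0)^0.3953 = 12.8 × 1.2592 = 16.1182 knots

16.12 knots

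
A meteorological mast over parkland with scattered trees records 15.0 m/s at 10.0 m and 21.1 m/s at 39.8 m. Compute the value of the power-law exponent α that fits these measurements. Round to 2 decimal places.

Power law: V₂/V₁ = (z₂/z₁)^α ⇒ α = ln(V₂/V₁) / ln(z₂/z₁)
α = ln(21.1/15.0) / ln(39.8/10.0) = ln(1.4067) / ln(3.9800)
  = 0.34122 / 1.38128 = 0.24703

α ≈ 0.25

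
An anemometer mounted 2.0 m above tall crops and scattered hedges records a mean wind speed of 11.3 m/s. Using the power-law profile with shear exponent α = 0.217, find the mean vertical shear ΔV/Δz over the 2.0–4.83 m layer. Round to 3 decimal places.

Power law: V₂ = V₁ · (z₂/z₁)^α = 11.3 × (2.4150)^0.217 = 13.6827 m/s
ΔV/Δz = (13.6827 − 11.3)/(4.83 − 2.0) = 2.3827/2.8300 = 0.84194 m/s/m

0.842 m/s/m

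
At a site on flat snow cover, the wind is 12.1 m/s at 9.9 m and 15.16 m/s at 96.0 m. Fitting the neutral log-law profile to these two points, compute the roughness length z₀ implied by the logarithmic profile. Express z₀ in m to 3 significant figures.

z₀ ≈ 0.00124 m

Log law: V(z) ∝ ln(z/z₀). With r = V₁/V₂ = 12.1/15.16 = 0.79815,
r · ln(z₂/z₀) = ln(z₁/z₀) ⇒ ln z₀ = (ln z₁ − r·ln z₂)/(1 − r)
ln z₀ = (2.29253 − 0.79815×4.56435) / 0.20185 = -6.6908
z₀ = exp(-6.6908) = 0.001242 m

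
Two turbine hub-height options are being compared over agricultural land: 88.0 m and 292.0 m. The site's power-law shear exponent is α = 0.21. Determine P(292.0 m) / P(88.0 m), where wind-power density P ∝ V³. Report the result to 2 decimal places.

2.13

Speed ratio: V_B/V_A = (z_B/z_A)^α = (292.0/88.0)^0.21 = (3.3182)^0.21 = 1.28644
Power-density ratio: P_B/P_A = (V_B/V_A)³ = (1.28644)³ = 2.12896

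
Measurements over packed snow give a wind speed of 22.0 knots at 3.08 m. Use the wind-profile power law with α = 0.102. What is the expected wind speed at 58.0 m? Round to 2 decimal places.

Power-law profile: V₂ = V₁ · (z₂/z₁)^α
V₂ = 22.0 × (58.0/3.08)^0.102 = 22.0 × (18.8312)^0.102
    = 22.0 × 1.3491 = 29.6797 knots

29.68 knots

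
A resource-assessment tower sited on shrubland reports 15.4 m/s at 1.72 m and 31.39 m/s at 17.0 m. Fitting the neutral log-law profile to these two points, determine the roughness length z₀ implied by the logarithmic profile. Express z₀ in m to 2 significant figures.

Log law: V(z) ∝ ln(z/z₀). With r = V₁/V₂ = 15.4/31.39 = 0.49060,
r · ln(z₂/z₀) = ln(z₁/z₀) ⇒ ln z₀ = (ln z₁ − r·ln z₂)/(1 − r)
ln z₀ = (0.54232 − 0.49060×2.83321) / 0.50940 = -1.6640
z₀ = exp(-1.6640) = 0.1894 m

z₀ ≈ 0.19 m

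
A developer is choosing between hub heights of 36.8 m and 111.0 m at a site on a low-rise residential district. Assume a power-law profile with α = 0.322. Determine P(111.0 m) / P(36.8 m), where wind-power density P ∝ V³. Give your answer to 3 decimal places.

2.905

Speed ratio: V_B/V_A = (z_B/z_A)^α = (111.0/36.8)^0.322 = (3.0163)^0.322 = 1.42689
Power-density ratio: P_B/P_A = (V_B/V_A)³ = (1.42689)³ = 2.90518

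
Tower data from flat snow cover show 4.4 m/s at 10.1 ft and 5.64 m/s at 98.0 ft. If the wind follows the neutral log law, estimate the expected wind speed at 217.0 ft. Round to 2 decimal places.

Log law: V ∝ ln(z/z₀). From the pair, with r = V₁/V₂ = 0.78014,
ln z₀ = (ln z₁ − r·ln z₂)/(1 − r) = (2.3125 − 0.78014×4.5850)/0.21986 = -5.7509 → z₀ = 0.003180 ft
V₃ = V₁ · ln(z₃/z₀)/ln(z₁/z₀) = 4.4 × 11.1308/8.0635 = 6.0738 m/s

6.07 m/s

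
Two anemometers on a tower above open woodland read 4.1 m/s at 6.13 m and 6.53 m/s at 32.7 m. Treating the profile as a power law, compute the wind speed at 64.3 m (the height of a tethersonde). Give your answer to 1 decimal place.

First find α: α = ln(V₂/V₁)/ln(z₂/z₁) = ln(6.53/4.1)/ln(32.7/6.13) = 0.46542/1.67418 = 0.2780
Extrapolate from 32.7 m to 64.3 m: V₃ = 6.53 × (64.3/32.7)^0.2780 = 6.53 × 1.2068 = 7.8805 m/s

7.9 m/s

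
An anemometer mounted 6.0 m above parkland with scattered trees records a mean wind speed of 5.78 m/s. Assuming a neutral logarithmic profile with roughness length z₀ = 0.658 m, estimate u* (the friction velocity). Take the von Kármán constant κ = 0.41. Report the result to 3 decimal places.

u* ≈ 1.072 m/s

Log law: V(z) = (u*/κ) · ln(z/z₀) ⇒ u* = κ · V / ln(z/z₀)
u* = 0.41 × 5.78 / ln(6.0/0.658) = 0.41 × 5.78 / 2.2103
   = 2.3698 / 2.2103 = 1.0722 m/s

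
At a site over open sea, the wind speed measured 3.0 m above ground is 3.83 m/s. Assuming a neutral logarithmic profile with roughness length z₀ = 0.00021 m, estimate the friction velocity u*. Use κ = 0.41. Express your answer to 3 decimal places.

Log law: V(z) = (u*/κ) · ln(z/z₀) ⇒ u* = κ · V / ln(z/z₀)
u* = 0.41 × 3.83 / ln(3.0/0.00021) = 0.41 × 3.83 / 9.5670
   = 1.5703 / 9.5670 = 0.1641 m/s

u* ≈ 0.164 m/s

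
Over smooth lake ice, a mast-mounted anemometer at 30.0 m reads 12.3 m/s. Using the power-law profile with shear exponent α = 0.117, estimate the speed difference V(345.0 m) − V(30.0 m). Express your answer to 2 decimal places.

Power law: V₂ = V₁ · (z₂/z₁)^α = 12.3 × (11.5000)^0.117 = 16.3684 m/s
ΔV = 16.3684 − 12.3 = 4.0684 m/s

4.07 m/s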